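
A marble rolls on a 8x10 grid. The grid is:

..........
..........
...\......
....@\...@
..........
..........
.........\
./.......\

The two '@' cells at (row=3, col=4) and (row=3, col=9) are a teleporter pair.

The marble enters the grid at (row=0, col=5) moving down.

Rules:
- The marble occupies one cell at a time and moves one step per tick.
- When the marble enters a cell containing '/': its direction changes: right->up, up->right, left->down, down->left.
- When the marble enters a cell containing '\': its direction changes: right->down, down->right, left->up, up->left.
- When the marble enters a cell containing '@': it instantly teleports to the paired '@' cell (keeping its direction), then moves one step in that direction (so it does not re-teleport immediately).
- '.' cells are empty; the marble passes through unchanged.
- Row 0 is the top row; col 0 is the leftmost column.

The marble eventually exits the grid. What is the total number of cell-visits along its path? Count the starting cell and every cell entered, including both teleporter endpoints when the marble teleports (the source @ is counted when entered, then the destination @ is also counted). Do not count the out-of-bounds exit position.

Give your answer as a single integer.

Answer: 14

Derivation:
Step 1: enter (0,5), '.' pass, move down to (1,5)
Step 2: enter (1,5), '.' pass, move down to (2,5)
Step 3: enter (2,5), '.' pass, move down to (3,5)
Step 4: enter (3,5), '\' deflects down->right, move right to (3,6)
Step 5: enter (3,6), '.' pass, move right to (3,7)
Step 6: enter (3,7), '.' pass, move right to (3,8)
Step 7: enter (3,8), '.' pass, move right to (3,9)
Step 8: enter (3,9), '@' teleport (3,9)->(3,4), also enter (3,4), move right to (3,5)
Step 9: enter (3,5), '\' deflects right->down, move down to (4,5)
Step 10: enter (4,5), '.' pass, move down to (5,5)
Step 11: enter (5,5), '.' pass, move down to (6,5)
Step 12: enter (6,5), '.' pass, move down to (7,5)
Step 13: enter (7,5), '.' pass, move down to (8,5)
Step 14: at (8,5) — EXIT via bottom edge, pos 5
Path length (cell visits): 14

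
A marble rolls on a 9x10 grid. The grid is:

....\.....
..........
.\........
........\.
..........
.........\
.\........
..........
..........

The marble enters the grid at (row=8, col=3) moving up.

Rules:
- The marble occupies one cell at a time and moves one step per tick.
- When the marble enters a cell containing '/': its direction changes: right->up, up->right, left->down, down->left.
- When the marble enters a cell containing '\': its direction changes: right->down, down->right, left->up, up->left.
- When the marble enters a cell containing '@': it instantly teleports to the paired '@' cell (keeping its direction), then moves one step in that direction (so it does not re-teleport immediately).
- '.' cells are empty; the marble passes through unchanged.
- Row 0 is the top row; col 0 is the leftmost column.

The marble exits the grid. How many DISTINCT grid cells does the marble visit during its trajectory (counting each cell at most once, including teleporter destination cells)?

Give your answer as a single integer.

Answer: 9

Derivation:
Step 1: enter (8,3), '.' pass, move up to (7,3)
Step 2: enter (7,3), '.' pass, move up to (6,3)
Step 3: enter (6,3), '.' pass, move up to (5,3)
Step 4: enter (5,3), '.' pass, move up to (4,3)
Step 5: enter (4,3), '.' pass, move up to (3,3)
Step 6: enter (3,3), '.' pass, move up to (2,3)
Step 7: enter (2,3), '.' pass, move up to (1,3)
Step 8: enter (1,3), '.' pass, move up to (0,3)
Step 9: enter (0,3), '.' pass, move up to (-1,3)
Step 10: at (-1,3) — EXIT via top edge, pos 3
Distinct cells visited: 9 (path length 9)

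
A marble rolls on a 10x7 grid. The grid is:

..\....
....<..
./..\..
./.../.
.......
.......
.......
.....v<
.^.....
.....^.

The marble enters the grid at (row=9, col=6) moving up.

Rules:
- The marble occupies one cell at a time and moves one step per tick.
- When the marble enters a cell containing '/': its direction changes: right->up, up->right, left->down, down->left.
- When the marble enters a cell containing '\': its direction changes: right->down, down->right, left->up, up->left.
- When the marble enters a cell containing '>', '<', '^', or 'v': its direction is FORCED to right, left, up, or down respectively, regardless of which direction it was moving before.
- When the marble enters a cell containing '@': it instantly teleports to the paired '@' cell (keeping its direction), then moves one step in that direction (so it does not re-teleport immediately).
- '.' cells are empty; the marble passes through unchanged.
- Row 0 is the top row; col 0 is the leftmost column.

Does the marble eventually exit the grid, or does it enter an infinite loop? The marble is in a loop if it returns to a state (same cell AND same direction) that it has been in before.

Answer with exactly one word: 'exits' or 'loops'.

Step 1: enter (9,6), '.' pass, move up to (8,6)
Step 2: enter (8,6), '.' pass, move up to (7,6)
Step 3: enter (7,6), '<' forces up->left, move left to (7,5)
Step 4: enter (7,5), 'v' forces left->down, move down to (8,5)
Step 5: enter (8,5), '.' pass, move down to (9,5)
Step 6: enter (9,5), '^' forces down->up, move up to (8,5)
Step 7: enter (8,5), '.' pass, move up to (7,5)
Step 8: enter (7,5), 'v' forces up->down, move down to (8,5)
Step 9: at (8,5) dir=down — LOOP DETECTED (seen before)

Answer: loops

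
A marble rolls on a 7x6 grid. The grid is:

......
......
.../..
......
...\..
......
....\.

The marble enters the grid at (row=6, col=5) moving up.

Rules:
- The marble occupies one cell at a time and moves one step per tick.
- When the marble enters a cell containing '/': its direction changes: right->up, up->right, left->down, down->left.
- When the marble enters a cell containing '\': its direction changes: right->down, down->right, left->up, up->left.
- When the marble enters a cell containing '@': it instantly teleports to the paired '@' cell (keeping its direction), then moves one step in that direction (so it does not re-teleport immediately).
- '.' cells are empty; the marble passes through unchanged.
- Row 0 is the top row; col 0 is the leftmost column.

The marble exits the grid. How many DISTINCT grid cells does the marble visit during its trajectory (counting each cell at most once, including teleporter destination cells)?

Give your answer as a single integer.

Answer: 7

Derivation:
Step 1: enter (6,5), '.' pass, move up to (5,5)
Step 2: enter (5,5), '.' pass, move up to (4,5)
Step 3: enter (4,5), '.' pass, move up to (3,5)
Step 4: enter (3,5), '.' pass, move up to (2,5)
Step 5: enter (2,5), '.' pass, move up to (1,5)
Step 6: enter (1,5), '.' pass, move up to (0,5)
Step 7: enter (0,5), '.' pass, move up to (-1,5)
Step 8: at (-1,5) — EXIT via top edge, pos 5
Distinct cells visited: 7 (path length 7)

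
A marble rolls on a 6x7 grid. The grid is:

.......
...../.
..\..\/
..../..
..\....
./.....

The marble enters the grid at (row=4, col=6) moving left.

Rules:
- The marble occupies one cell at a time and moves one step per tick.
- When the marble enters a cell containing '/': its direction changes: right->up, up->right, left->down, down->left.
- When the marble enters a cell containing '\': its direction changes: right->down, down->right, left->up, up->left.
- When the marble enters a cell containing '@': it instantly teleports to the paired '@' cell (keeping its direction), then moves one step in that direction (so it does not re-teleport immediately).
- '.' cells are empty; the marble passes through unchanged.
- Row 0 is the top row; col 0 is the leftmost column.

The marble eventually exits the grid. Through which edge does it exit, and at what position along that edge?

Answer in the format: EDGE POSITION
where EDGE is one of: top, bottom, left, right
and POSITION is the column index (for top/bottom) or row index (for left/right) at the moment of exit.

Answer: left 2

Derivation:
Step 1: enter (4,6), '.' pass, move left to (4,5)
Step 2: enter (4,5), '.' pass, move left to (4,4)
Step 3: enter (4,4), '.' pass, move left to (4,3)
Step 4: enter (4,3), '.' pass, move left to (4,2)
Step 5: enter (4,2), '\' deflects left->up, move up to (3,2)
Step 6: enter (3,2), '.' pass, move up to (2,2)
Step 7: enter (2,2), '\' deflects up->left, move left to (2,1)
Step 8: enter (2,1), '.' pass, move left to (2,0)
Step 9: enter (2,0), '.' pass, move left to (2,-1)
Step 10: at (2,-1) — EXIT via left edge, pos 2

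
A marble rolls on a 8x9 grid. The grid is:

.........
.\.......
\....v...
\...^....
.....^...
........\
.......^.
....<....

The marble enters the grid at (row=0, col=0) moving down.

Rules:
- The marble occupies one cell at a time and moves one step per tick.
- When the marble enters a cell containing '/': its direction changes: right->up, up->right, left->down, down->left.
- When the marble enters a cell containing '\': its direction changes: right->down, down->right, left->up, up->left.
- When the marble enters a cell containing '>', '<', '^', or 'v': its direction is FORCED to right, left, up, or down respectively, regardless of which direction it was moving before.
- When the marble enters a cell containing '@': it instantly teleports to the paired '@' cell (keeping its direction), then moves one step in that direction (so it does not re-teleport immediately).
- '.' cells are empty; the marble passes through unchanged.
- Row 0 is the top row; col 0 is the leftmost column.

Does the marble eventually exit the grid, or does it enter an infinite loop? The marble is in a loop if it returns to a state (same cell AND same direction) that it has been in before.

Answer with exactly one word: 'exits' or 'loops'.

Answer: loops

Derivation:
Step 1: enter (0,0), '.' pass, move down to (1,0)
Step 2: enter (1,0), '.' pass, move down to (2,0)
Step 3: enter (2,0), '\' deflects down->right, move right to (2,1)
Step 4: enter (2,1), '.' pass, move right to (2,2)
Step 5: enter (2,2), '.' pass, move right to (2,3)
Step 6: enter (2,3), '.' pass, move right to (2,4)
Step 7: enter (2,4), '.' pass, move right to (2,5)
Step 8: enter (2,5), 'v' forces right->down, move down to (3,5)
Step 9: enter (3,5), '.' pass, move down to (4,5)
Step 10: enter (4,5), '^' forces down->up, move up to (3,5)
Step 11: enter (3,5), '.' pass, move up to (2,5)
Step 12: enter (2,5), 'v' forces up->down, move down to (3,5)
Step 13: at (3,5) dir=down — LOOP DETECTED (seen before)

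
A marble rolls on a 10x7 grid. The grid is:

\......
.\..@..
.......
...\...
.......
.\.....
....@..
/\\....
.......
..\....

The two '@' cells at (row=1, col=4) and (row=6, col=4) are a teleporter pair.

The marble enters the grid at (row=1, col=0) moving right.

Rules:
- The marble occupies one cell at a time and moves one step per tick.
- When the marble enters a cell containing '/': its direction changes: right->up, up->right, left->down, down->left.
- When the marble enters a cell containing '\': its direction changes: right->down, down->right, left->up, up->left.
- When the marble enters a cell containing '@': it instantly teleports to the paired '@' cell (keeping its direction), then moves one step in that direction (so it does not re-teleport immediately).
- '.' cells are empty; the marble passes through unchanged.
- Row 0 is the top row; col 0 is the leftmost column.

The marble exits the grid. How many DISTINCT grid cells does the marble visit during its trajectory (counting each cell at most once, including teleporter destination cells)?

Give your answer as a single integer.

Answer: 11

Derivation:
Step 1: enter (1,0), '.' pass, move right to (1,1)
Step 2: enter (1,1), '\' deflects right->down, move down to (2,1)
Step 3: enter (2,1), '.' pass, move down to (3,1)
Step 4: enter (3,1), '.' pass, move down to (4,1)
Step 5: enter (4,1), '.' pass, move down to (5,1)
Step 6: enter (5,1), '\' deflects down->right, move right to (5,2)
Step 7: enter (5,2), '.' pass, move right to (5,3)
Step 8: enter (5,3), '.' pass, move right to (5,4)
Step 9: enter (5,4), '.' pass, move right to (5,5)
Step 10: enter (5,5), '.' pass, move right to (5,6)
Step 11: enter (5,6), '.' pass, move right to (5,7)
Step 12: at (5,7) — EXIT via right edge, pos 5
Distinct cells visited: 11 (path length 11)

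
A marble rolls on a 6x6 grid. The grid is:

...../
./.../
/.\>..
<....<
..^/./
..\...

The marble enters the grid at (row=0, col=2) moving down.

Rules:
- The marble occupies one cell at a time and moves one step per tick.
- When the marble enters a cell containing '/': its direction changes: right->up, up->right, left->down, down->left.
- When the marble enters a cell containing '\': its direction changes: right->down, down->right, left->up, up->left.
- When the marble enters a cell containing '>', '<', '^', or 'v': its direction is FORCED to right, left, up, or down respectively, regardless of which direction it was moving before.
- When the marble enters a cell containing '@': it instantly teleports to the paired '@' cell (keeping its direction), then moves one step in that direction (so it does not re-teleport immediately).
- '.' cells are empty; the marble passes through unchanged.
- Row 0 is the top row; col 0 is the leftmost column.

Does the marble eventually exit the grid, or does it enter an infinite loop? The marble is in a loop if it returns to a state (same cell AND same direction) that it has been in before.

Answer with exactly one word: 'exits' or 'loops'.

Answer: exits

Derivation:
Step 1: enter (0,2), '.' pass, move down to (1,2)
Step 2: enter (1,2), '.' pass, move down to (2,2)
Step 3: enter (2,2), '\' deflects down->right, move right to (2,3)
Step 4: enter (2,3), '>' forces right->right, move right to (2,4)
Step 5: enter (2,4), '.' pass, move right to (2,5)
Step 6: enter (2,5), '.' pass, move right to (2,6)
Step 7: at (2,6) — EXIT via right edge, pos 2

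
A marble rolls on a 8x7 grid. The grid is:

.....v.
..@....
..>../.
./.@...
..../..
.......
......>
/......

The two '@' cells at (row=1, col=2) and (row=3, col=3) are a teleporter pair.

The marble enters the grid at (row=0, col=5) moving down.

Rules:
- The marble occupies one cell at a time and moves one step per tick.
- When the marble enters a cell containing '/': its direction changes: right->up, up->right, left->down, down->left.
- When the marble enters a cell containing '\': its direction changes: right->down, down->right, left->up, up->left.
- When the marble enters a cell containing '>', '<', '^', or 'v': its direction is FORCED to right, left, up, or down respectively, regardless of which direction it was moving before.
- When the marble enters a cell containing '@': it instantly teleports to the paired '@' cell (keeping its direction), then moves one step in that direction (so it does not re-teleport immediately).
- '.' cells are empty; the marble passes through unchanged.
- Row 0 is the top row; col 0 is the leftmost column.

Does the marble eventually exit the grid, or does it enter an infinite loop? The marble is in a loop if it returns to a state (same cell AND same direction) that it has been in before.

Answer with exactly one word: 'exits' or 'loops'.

Step 1: enter (0,5), 'v' forces down->down, move down to (1,5)
Step 2: enter (1,5), '.' pass, move down to (2,5)
Step 3: enter (2,5), '/' deflects down->left, move left to (2,4)
Step 4: enter (2,4), '.' pass, move left to (2,3)
Step 5: enter (2,3), '.' pass, move left to (2,2)
Step 6: enter (2,2), '>' forces left->right, move right to (2,3)
Step 7: enter (2,3), '.' pass, move right to (2,4)
Step 8: enter (2,4), '.' pass, move right to (2,5)
Step 9: enter (2,5), '/' deflects right->up, move up to (1,5)
Step 10: enter (1,5), '.' pass, move up to (0,5)
Step 11: enter (0,5), 'v' forces up->down, move down to (1,5)
Step 12: at (1,5) dir=down — LOOP DETECTED (seen before)

Answer: loops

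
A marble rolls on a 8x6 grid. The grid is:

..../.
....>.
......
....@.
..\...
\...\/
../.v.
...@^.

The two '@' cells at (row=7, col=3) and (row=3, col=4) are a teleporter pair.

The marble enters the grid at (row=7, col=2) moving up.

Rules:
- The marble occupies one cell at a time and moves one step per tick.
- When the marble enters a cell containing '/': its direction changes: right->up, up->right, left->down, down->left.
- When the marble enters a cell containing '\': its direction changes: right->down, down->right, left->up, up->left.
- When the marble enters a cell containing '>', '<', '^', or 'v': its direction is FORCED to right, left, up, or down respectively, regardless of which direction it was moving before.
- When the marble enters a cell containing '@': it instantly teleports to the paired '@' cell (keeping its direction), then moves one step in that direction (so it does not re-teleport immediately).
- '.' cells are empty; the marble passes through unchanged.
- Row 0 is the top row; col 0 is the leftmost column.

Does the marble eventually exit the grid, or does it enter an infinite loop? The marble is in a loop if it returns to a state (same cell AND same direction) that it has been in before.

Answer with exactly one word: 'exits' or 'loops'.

Step 1: enter (7,2), '.' pass, move up to (6,2)
Step 2: enter (6,2), '/' deflects up->right, move right to (6,3)
Step 3: enter (6,3), '.' pass, move right to (6,4)
Step 4: enter (6,4), 'v' forces right->down, move down to (7,4)
Step 5: enter (7,4), '^' forces down->up, move up to (6,4)
Step 6: enter (6,4), 'v' forces up->down, move down to (7,4)
Step 7: at (7,4) dir=down — LOOP DETECTED (seen before)

Answer: loops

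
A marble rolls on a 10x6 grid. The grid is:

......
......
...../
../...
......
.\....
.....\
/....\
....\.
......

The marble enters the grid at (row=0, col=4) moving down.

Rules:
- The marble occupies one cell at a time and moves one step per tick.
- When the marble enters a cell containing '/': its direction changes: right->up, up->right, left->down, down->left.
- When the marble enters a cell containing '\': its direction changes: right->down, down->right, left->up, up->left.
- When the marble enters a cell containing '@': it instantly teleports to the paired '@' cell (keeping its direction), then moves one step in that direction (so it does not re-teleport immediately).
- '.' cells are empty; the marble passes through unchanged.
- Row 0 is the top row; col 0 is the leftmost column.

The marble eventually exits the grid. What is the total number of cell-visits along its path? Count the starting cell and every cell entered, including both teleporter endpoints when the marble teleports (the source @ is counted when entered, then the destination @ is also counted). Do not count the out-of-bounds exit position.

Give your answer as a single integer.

Answer: 10

Derivation:
Step 1: enter (0,4), '.' pass, move down to (1,4)
Step 2: enter (1,4), '.' pass, move down to (2,4)
Step 3: enter (2,4), '.' pass, move down to (3,4)
Step 4: enter (3,4), '.' pass, move down to (4,4)
Step 5: enter (4,4), '.' pass, move down to (5,4)
Step 6: enter (5,4), '.' pass, move down to (6,4)
Step 7: enter (6,4), '.' pass, move down to (7,4)
Step 8: enter (7,4), '.' pass, move down to (8,4)
Step 9: enter (8,4), '\' deflects down->right, move right to (8,5)
Step 10: enter (8,5), '.' pass, move right to (8,6)
Step 11: at (8,6) — EXIT via right edge, pos 8
Path length (cell visits): 10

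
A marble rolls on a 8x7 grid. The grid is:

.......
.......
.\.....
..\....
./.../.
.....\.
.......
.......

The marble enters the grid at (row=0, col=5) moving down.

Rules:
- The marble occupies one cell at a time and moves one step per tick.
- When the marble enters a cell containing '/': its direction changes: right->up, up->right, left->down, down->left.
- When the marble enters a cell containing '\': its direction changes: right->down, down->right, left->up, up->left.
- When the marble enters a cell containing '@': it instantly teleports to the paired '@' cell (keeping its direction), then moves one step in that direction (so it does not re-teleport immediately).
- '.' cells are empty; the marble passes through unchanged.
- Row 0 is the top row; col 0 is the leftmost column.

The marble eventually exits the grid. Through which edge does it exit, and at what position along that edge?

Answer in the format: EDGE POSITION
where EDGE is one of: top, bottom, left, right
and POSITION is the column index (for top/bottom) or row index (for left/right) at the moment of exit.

Step 1: enter (0,5), '.' pass, move down to (1,5)
Step 2: enter (1,5), '.' pass, move down to (2,5)
Step 3: enter (2,5), '.' pass, move down to (3,5)
Step 4: enter (3,5), '.' pass, move down to (4,5)
Step 5: enter (4,5), '/' deflects down->left, move left to (4,4)
Step 6: enter (4,4), '.' pass, move left to (4,3)
Step 7: enter (4,3), '.' pass, move left to (4,2)
Step 8: enter (4,2), '.' pass, move left to (4,1)
Step 9: enter (4,1), '/' deflects left->down, move down to (5,1)
Step 10: enter (5,1), '.' pass, move down to (6,1)
Step 11: enter (6,1), '.' pass, move down to (7,1)
Step 12: enter (7,1), '.' pass, move down to (8,1)
Step 13: at (8,1) — EXIT via bottom edge, pos 1

Answer: bottom 1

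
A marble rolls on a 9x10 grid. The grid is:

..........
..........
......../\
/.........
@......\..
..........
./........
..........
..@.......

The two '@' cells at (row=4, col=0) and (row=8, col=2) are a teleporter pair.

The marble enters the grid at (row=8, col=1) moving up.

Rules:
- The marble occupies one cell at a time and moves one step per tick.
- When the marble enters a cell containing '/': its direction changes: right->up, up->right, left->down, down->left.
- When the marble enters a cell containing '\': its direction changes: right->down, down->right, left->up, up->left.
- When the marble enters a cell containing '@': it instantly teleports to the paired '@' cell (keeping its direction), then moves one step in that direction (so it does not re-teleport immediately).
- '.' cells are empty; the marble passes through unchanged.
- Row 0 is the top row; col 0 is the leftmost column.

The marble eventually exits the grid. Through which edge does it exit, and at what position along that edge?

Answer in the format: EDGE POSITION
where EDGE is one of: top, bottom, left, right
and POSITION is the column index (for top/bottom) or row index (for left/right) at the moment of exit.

Answer: right 6

Derivation:
Step 1: enter (8,1), '.' pass, move up to (7,1)
Step 2: enter (7,1), '.' pass, move up to (6,1)
Step 3: enter (6,1), '/' deflects up->right, move right to (6,2)
Step 4: enter (6,2), '.' pass, move right to (6,3)
Step 5: enter (6,3), '.' pass, move right to (6,4)
Step 6: enter (6,4), '.' pass, move right to (6,5)
Step 7: enter (6,5), '.' pass, move right to (6,6)
Step 8: enter (6,6), '.' pass, move right to (6,7)
Step 9: enter (6,7), '.' pass, move right to (6,8)
Step 10: enter (6,8), '.' pass, move right to (6,9)
Step 11: enter (6,9), '.' pass, move right to (6,10)
Step 12: at (6,10) — EXIT via right edge, pos 6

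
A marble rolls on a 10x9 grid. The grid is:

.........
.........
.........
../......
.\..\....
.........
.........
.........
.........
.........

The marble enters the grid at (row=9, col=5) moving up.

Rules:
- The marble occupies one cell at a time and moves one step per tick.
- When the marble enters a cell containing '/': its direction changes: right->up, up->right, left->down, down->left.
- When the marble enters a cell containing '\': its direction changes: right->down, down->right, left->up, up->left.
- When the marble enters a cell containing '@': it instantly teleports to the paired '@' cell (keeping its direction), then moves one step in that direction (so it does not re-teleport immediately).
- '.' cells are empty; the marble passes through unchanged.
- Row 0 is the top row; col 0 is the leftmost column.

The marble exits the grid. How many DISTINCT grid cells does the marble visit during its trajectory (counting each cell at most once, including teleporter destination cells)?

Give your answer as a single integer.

Step 1: enter (9,5), '.' pass, move up to (8,5)
Step 2: enter (8,5), '.' pass, move up to (7,5)
Step 3: enter (7,5), '.' pass, move up to (6,5)
Step 4: enter (6,5), '.' pass, move up to (5,5)
Step 5: enter (5,5), '.' pass, move up to (4,5)
Step 6: enter (4,5), '.' pass, move up to (3,5)
Step 7: enter (3,5), '.' pass, move up to (2,5)
Step 8: enter (2,5), '.' pass, move up to (1,5)
Step 9: enter (1,5), '.' pass, move up to (0,5)
Step 10: enter (0,5), '.' pass, move up to (-1,5)
Step 11: at (-1,5) — EXIT via top edge, pos 5
Distinct cells visited: 10 (path length 10)

Answer: 10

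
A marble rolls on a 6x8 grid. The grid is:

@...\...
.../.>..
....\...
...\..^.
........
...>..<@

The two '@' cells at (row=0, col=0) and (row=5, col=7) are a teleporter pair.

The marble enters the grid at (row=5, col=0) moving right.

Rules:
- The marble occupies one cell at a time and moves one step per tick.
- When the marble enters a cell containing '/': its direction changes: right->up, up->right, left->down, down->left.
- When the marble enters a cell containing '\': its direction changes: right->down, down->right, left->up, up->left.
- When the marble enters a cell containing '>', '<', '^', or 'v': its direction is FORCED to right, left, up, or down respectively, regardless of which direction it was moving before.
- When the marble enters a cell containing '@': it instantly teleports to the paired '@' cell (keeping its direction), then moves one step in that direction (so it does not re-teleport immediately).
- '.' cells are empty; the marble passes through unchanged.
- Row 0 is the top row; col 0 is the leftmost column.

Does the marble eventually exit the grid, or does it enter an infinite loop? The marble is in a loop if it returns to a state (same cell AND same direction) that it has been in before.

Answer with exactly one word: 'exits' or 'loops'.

Answer: loops

Derivation:
Step 1: enter (5,0), '.' pass, move right to (5,1)
Step 2: enter (5,1), '.' pass, move right to (5,2)
Step 3: enter (5,2), '.' pass, move right to (5,3)
Step 4: enter (5,3), '>' forces right->right, move right to (5,4)
Step 5: enter (5,4), '.' pass, move right to (5,5)
Step 6: enter (5,5), '.' pass, move right to (5,6)
Step 7: enter (5,6), '<' forces right->left, move left to (5,5)
Step 8: enter (5,5), '.' pass, move left to (5,4)
Step 9: enter (5,4), '.' pass, move left to (5,3)
Step 10: enter (5,3), '>' forces left->right, move right to (5,4)
Step 11: at (5,4) dir=right — LOOP DETECTED (seen before)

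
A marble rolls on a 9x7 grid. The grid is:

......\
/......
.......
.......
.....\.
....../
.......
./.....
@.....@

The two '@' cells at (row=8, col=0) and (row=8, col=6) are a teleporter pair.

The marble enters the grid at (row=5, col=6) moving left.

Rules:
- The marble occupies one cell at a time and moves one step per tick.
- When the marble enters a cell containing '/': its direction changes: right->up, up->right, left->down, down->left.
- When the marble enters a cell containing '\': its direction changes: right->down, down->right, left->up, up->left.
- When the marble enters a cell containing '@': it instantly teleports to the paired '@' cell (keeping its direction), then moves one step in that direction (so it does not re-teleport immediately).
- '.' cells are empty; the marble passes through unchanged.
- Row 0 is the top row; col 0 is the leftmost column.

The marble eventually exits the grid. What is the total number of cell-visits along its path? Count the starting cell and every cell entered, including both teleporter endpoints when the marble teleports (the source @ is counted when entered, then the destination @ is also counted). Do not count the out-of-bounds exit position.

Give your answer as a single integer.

Answer: 5

Derivation:
Step 1: enter (5,6), '/' deflects left->down, move down to (6,6)
Step 2: enter (6,6), '.' pass, move down to (7,6)
Step 3: enter (7,6), '.' pass, move down to (8,6)
Step 4: enter (8,6), '@' teleport (8,6)->(8,0), also enter (8,0), move down to (9,0)
Step 5: at (9,0) — EXIT via bottom edge, pos 0
Path length (cell visits): 5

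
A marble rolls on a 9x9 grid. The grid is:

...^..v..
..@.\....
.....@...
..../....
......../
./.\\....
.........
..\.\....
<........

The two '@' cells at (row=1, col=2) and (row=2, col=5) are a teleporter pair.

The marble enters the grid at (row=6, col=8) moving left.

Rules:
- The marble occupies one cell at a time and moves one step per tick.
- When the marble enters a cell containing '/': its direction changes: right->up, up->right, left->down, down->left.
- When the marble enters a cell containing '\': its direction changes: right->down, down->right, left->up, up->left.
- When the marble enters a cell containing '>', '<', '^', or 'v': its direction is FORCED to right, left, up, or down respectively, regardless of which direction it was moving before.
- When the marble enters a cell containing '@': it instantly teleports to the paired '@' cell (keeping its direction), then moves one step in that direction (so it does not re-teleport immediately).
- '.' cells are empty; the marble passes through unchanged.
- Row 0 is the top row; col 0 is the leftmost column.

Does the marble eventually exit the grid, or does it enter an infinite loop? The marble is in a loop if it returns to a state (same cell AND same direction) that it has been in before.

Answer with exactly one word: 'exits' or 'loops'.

Answer: exits

Derivation:
Step 1: enter (6,8), '.' pass, move left to (6,7)
Step 2: enter (6,7), '.' pass, move left to (6,6)
Step 3: enter (6,6), '.' pass, move left to (6,5)
Step 4: enter (6,5), '.' pass, move left to (6,4)
Step 5: enter (6,4), '.' pass, move left to (6,3)
Step 6: enter (6,3), '.' pass, move left to (6,2)
Step 7: enter (6,2), '.' pass, move left to (6,1)
Step 8: enter (6,1), '.' pass, move left to (6,0)
Step 9: enter (6,0), '.' pass, move left to (6,-1)
Step 10: at (6,-1) — EXIT via left edge, pos 6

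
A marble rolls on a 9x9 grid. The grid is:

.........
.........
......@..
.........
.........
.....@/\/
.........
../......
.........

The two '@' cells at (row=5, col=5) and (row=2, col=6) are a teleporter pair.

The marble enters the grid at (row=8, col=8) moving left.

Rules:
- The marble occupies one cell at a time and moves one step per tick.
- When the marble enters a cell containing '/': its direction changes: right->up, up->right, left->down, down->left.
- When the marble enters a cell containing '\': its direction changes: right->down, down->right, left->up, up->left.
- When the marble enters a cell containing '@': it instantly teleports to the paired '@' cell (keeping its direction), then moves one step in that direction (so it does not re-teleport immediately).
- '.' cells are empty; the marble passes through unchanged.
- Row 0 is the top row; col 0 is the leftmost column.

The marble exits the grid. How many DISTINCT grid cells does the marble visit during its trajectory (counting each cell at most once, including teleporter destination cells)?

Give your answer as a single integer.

Answer: 9

Derivation:
Step 1: enter (8,8), '.' pass, move left to (8,7)
Step 2: enter (8,7), '.' pass, move left to (8,6)
Step 3: enter (8,6), '.' pass, move left to (8,5)
Step 4: enter (8,5), '.' pass, move left to (8,4)
Step 5: enter (8,4), '.' pass, move left to (8,3)
Step 6: enter (8,3), '.' pass, move left to (8,2)
Step 7: enter (8,2), '.' pass, move left to (8,1)
Step 8: enter (8,1), '.' pass, move left to (8,0)
Step 9: enter (8,0), '.' pass, move left to (8,-1)
Step 10: at (8,-1) — EXIT via left edge, pos 8
Distinct cells visited: 9 (path length 9)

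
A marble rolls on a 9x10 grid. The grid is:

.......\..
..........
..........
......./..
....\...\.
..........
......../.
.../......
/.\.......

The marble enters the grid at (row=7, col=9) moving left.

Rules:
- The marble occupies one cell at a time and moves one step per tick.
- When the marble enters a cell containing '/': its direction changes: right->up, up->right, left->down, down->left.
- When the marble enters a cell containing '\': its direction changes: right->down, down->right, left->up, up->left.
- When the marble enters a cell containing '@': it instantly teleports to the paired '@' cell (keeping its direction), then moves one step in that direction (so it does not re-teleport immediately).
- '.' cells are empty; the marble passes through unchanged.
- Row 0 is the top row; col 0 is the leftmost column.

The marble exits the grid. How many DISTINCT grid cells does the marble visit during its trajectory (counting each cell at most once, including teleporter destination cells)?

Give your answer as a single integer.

Step 1: enter (7,9), '.' pass, move left to (7,8)
Step 2: enter (7,8), '.' pass, move left to (7,7)
Step 3: enter (7,7), '.' pass, move left to (7,6)
Step 4: enter (7,6), '.' pass, move left to (7,5)
Step 5: enter (7,5), '.' pass, move left to (7,4)
Step 6: enter (7,4), '.' pass, move left to (7,3)
Step 7: enter (7,3), '/' deflects left->down, move down to (8,3)
Step 8: enter (8,3), '.' pass, move down to (9,3)
Step 9: at (9,3) — EXIT via bottom edge, pos 3
Distinct cells visited: 8 (path length 8)

Answer: 8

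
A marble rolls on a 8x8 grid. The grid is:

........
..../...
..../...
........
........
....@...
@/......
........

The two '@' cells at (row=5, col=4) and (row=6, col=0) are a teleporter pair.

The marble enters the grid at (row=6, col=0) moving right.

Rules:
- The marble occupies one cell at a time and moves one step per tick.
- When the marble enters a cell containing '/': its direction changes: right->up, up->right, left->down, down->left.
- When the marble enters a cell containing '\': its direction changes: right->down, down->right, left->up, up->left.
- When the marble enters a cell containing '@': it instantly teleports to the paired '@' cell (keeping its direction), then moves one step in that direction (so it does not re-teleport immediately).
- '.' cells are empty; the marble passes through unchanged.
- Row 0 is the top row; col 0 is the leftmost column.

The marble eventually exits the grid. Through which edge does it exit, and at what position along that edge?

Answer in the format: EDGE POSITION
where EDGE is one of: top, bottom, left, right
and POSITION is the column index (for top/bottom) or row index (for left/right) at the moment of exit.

Answer: right 5

Derivation:
Step 1: enter (6,0), '@' teleport (6,0)->(5,4), also enter (5,4), move right to (5,5)
Step 2: enter (5,5), '.' pass, move right to (5,6)
Step 3: enter (5,6), '.' pass, move right to (5,7)
Step 4: enter (5,7), '.' pass, move right to (5,8)
Step 5: at (5,8) — EXIT via right edge, pos 5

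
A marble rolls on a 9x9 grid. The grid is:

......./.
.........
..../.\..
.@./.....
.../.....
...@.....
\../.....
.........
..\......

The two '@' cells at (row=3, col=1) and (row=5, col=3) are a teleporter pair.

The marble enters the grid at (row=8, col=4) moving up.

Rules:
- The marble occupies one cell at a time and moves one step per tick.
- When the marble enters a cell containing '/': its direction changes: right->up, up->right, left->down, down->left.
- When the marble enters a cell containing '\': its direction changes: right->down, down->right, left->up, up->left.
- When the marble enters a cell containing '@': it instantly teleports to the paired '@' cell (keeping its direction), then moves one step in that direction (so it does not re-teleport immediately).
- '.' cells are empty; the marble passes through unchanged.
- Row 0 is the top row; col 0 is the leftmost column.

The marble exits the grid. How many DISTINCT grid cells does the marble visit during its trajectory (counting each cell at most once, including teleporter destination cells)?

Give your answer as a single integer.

Answer: 15

Derivation:
Step 1: enter (8,4), '.' pass, move up to (7,4)
Step 2: enter (7,4), '.' pass, move up to (6,4)
Step 3: enter (6,4), '.' pass, move up to (5,4)
Step 4: enter (5,4), '.' pass, move up to (4,4)
Step 5: enter (4,4), '.' pass, move up to (3,4)
Step 6: enter (3,4), '.' pass, move up to (2,4)
Step 7: enter (2,4), '/' deflects up->right, move right to (2,5)
Step 8: enter (2,5), '.' pass, move right to (2,6)
Step 9: enter (2,6), '\' deflects right->down, move down to (3,6)
Step 10: enter (3,6), '.' pass, move down to (4,6)
Step 11: enter (4,6), '.' pass, move down to (5,6)
Step 12: enter (5,6), '.' pass, move down to (6,6)
Step 13: enter (6,6), '.' pass, move down to (7,6)
Step 14: enter (7,6), '.' pass, move down to (8,6)
Step 15: enter (8,6), '.' pass, move down to (9,6)
Step 16: at (9,6) — EXIT via bottom edge, pos 6
Distinct cells visited: 15 (path length 15)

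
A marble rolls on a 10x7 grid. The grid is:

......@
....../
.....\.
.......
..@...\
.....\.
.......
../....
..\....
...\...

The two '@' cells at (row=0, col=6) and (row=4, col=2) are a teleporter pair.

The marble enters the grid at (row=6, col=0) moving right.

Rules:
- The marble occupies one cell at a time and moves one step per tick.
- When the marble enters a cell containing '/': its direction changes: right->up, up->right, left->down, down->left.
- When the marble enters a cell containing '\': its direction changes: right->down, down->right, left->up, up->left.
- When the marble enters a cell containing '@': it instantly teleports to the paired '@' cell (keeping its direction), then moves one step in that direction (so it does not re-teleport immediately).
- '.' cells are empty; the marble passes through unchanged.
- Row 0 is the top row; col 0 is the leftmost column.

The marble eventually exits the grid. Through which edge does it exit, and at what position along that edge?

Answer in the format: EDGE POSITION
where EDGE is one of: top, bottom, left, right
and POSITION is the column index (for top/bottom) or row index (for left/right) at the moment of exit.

Step 1: enter (6,0), '.' pass, move right to (6,1)
Step 2: enter (6,1), '.' pass, move right to (6,2)
Step 3: enter (6,2), '.' pass, move right to (6,3)
Step 4: enter (6,3), '.' pass, move right to (6,4)
Step 5: enter (6,4), '.' pass, move right to (6,5)
Step 6: enter (6,5), '.' pass, move right to (6,6)
Step 7: enter (6,6), '.' pass, move right to (6,7)
Step 8: at (6,7) — EXIT via right edge, pos 6

Answer: right 6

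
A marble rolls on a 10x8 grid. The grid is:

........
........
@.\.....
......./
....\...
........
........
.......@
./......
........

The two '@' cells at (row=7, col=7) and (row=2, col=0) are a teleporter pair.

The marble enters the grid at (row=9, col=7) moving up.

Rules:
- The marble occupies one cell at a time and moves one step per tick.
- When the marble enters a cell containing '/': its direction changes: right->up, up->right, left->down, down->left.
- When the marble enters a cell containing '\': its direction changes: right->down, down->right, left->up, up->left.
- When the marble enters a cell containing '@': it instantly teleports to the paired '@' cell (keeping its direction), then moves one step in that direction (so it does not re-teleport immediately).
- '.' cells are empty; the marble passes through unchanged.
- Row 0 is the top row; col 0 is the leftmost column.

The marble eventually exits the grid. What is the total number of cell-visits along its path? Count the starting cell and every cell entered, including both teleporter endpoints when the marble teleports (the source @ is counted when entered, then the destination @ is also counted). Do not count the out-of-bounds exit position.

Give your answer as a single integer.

Answer: 6

Derivation:
Step 1: enter (9,7), '.' pass, move up to (8,7)
Step 2: enter (8,7), '.' pass, move up to (7,7)
Step 3: enter (7,7), '@' teleport (7,7)->(2,0), also enter (2,0), move up to (1,0)
Step 4: enter (1,0), '.' pass, move up to (0,0)
Step 5: enter (0,0), '.' pass, move up to (-1,0)
Step 6: at (-1,0) — EXIT via top edge, pos 0
Path length (cell visits): 6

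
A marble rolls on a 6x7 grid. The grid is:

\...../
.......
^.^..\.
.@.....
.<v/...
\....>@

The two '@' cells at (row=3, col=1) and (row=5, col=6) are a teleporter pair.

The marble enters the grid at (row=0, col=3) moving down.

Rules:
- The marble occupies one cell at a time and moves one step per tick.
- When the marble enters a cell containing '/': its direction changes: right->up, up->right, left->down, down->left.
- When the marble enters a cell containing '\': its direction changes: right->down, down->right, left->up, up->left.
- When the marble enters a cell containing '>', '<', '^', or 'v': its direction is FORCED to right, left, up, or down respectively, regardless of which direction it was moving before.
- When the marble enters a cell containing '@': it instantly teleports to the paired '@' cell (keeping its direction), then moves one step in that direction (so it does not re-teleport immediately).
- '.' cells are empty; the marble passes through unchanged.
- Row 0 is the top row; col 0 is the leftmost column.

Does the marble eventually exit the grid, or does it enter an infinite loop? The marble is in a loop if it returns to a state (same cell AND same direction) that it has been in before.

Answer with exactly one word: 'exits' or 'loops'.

Answer: exits

Derivation:
Step 1: enter (0,3), '.' pass, move down to (1,3)
Step 2: enter (1,3), '.' pass, move down to (2,3)
Step 3: enter (2,3), '.' pass, move down to (3,3)
Step 4: enter (3,3), '.' pass, move down to (4,3)
Step 5: enter (4,3), '/' deflects down->left, move left to (4,2)
Step 6: enter (4,2), 'v' forces left->down, move down to (5,2)
Step 7: enter (5,2), '.' pass, move down to (6,2)
Step 8: at (6,2) — EXIT via bottom edge, pos 2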